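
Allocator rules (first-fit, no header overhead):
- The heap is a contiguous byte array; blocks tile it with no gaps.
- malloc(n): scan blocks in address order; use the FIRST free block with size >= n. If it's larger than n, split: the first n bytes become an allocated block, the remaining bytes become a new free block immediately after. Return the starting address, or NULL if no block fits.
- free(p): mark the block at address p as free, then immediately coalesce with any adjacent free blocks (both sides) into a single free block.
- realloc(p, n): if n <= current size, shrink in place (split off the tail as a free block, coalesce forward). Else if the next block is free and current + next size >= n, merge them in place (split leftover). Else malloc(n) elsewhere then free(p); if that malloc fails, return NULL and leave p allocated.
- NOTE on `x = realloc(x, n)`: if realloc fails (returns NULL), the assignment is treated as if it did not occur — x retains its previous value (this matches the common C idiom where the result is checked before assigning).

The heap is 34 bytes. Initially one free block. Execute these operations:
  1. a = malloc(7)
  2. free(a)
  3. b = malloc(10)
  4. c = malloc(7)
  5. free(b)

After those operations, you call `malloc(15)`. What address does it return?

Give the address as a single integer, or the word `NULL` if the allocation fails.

Answer: 17

Derivation:
Op 1: a = malloc(7) -> a = 0; heap: [0-6 ALLOC][7-33 FREE]
Op 2: free(a) -> (freed a); heap: [0-33 FREE]
Op 3: b = malloc(10) -> b = 0; heap: [0-9 ALLOC][10-33 FREE]
Op 4: c = malloc(7) -> c = 10; heap: [0-9 ALLOC][10-16 ALLOC][17-33 FREE]
Op 5: free(b) -> (freed b); heap: [0-9 FREE][10-16 ALLOC][17-33 FREE]
malloc(15): first-fit scan over [0-9 FREE][10-16 ALLOC][17-33 FREE] -> 17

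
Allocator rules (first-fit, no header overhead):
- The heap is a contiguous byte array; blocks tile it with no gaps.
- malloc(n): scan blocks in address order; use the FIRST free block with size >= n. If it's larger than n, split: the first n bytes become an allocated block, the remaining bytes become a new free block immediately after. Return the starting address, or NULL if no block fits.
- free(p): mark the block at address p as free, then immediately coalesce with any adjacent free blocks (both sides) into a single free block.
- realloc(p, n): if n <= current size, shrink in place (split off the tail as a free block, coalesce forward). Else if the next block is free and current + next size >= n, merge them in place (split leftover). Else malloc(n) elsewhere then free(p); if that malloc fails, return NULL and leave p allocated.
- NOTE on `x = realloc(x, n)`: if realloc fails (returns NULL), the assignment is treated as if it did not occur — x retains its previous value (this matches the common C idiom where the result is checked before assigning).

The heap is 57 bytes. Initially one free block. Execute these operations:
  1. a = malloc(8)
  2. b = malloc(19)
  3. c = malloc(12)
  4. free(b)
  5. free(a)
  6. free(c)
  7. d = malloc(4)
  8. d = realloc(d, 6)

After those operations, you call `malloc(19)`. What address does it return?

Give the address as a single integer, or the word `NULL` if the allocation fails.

Answer: 6

Derivation:
Op 1: a = malloc(8) -> a = 0; heap: [0-7 ALLOC][8-56 FREE]
Op 2: b = malloc(19) -> b = 8; heap: [0-7 ALLOC][8-26 ALLOC][27-56 FREE]
Op 3: c = malloc(12) -> c = 27; heap: [0-7 ALLOC][8-26 ALLOC][27-38 ALLOC][39-56 FREE]
Op 4: free(b) -> (freed b); heap: [0-7 ALLOC][8-26 FREE][27-38 ALLOC][39-56 FREE]
Op 5: free(a) -> (freed a); heap: [0-26 FREE][27-38 ALLOC][39-56 FREE]
Op 6: free(c) -> (freed c); heap: [0-56 FREE]
Op 7: d = malloc(4) -> d = 0; heap: [0-3 ALLOC][4-56 FREE]
Op 8: d = realloc(d, 6) -> d = 0; heap: [0-5 ALLOC][6-56 FREE]
malloc(19): first-fit scan over [0-5 ALLOC][6-56 FREE] -> 6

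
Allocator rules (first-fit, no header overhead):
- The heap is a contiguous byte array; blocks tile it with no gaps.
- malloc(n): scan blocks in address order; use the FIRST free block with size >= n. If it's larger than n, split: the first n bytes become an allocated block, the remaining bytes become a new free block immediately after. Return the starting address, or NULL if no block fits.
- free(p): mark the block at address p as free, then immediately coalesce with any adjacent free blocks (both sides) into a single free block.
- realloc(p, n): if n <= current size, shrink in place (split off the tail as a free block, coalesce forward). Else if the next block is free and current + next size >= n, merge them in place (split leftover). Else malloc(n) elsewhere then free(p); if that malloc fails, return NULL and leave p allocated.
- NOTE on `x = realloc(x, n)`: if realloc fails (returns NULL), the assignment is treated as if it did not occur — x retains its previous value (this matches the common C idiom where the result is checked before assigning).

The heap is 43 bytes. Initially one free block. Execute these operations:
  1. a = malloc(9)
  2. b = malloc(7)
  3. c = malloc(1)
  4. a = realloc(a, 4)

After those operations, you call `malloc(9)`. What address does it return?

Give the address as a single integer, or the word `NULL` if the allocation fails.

Answer: 17

Derivation:
Op 1: a = malloc(9) -> a = 0; heap: [0-8 ALLOC][9-42 FREE]
Op 2: b = malloc(7) -> b = 9; heap: [0-8 ALLOC][9-15 ALLOC][16-42 FREE]
Op 3: c = malloc(1) -> c = 16; heap: [0-8 ALLOC][9-15 ALLOC][16-16 ALLOC][17-42 FREE]
Op 4: a = realloc(a, 4) -> a = 0; heap: [0-3 ALLOC][4-8 FREE][9-15 ALLOC][16-16 ALLOC][17-42 FREE]
malloc(9): first-fit scan over [0-3 ALLOC][4-8 FREE][9-15 ALLOC][16-16 ALLOC][17-42 FREE] -> 17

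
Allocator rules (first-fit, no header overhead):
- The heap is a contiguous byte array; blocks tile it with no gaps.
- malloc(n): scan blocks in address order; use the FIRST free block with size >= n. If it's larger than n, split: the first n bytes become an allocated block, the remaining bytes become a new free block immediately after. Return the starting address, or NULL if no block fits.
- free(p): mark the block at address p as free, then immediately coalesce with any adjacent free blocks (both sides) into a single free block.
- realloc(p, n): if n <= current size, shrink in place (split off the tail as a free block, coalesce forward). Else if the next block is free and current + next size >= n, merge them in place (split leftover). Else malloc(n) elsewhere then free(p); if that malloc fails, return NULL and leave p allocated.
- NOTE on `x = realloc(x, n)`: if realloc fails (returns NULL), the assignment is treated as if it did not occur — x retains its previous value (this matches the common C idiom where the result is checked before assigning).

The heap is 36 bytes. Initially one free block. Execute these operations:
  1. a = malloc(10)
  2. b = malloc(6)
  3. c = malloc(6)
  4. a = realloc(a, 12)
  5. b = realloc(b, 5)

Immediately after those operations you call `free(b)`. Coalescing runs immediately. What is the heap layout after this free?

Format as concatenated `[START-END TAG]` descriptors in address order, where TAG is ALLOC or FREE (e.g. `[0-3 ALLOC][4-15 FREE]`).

Op 1: a = malloc(10) -> a = 0; heap: [0-9 ALLOC][10-35 FREE]
Op 2: b = malloc(6) -> b = 10; heap: [0-9 ALLOC][10-15 ALLOC][16-35 FREE]
Op 3: c = malloc(6) -> c = 16; heap: [0-9 ALLOC][10-15 ALLOC][16-21 ALLOC][22-35 FREE]
Op 4: a = realloc(a, 12) -> a = 22; heap: [0-9 FREE][10-15 ALLOC][16-21 ALLOC][22-33 ALLOC][34-35 FREE]
Op 5: b = realloc(b, 5) -> b = 10; heap: [0-9 FREE][10-14 ALLOC][15-15 FREE][16-21 ALLOC][22-33 ALLOC][34-35 FREE]
free(b): b = 10 -> block [10-14 ALLOC]; mark free, coalesce with adjacent free neighbors -> [0-15 FREE][16-21 ALLOC][22-33 ALLOC][34-35 FREE]

Answer: [0-15 FREE][16-21 ALLOC][22-33 ALLOC][34-35 FREE]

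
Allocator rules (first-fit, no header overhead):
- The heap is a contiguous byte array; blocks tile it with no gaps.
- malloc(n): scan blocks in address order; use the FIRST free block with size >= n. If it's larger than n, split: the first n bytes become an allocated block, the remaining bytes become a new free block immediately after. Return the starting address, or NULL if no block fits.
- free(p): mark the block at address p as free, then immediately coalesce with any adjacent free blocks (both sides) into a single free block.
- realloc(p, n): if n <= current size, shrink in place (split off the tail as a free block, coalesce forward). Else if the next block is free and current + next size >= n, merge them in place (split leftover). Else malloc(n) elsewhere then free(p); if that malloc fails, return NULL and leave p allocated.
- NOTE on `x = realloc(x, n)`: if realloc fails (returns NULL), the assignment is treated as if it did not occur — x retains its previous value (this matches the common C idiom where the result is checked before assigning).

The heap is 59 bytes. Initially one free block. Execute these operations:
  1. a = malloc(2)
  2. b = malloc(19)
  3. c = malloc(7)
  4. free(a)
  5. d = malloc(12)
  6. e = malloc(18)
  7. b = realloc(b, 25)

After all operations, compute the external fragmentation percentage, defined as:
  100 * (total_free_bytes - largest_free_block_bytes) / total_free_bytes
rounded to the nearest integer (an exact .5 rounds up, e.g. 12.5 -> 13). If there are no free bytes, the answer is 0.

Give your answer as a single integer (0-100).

Answer: 33

Derivation:
Op 1: a = malloc(2) -> a = 0; heap: [0-1 ALLOC][2-58 FREE]
Op 2: b = malloc(19) -> b = 2; heap: [0-1 ALLOC][2-20 ALLOC][21-58 FREE]
Op 3: c = malloc(7) -> c = 21; heap: [0-1 ALLOC][2-20 ALLOC][21-27 ALLOC][28-58 FREE]
Op 4: free(a) -> (freed a); heap: [0-1 FREE][2-20 ALLOC][21-27 ALLOC][28-58 FREE]
Op 5: d = malloc(12) -> d = 28; heap: [0-1 FREE][2-20 ALLOC][21-27 ALLOC][28-39 ALLOC][40-58 FREE]
Op 6: e = malloc(18) -> e = 40; heap: [0-1 FREE][2-20 ALLOC][21-27 ALLOC][28-39 ALLOC][40-57 ALLOC][58-58 FREE]
Op 7: b = realloc(b, 25) -> NULL (b unchanged); heap: [0-1 FREE][2-20 ALLOC][21-27 ALLOC][28-39 ALLOC][40-57 ALLOC][58-58 FREE]
Free blocks: [2 1] total_free=3 largest=2 -> 100*(3-2)/3 = 100/3 ≈ 33.333 -> rounds to 33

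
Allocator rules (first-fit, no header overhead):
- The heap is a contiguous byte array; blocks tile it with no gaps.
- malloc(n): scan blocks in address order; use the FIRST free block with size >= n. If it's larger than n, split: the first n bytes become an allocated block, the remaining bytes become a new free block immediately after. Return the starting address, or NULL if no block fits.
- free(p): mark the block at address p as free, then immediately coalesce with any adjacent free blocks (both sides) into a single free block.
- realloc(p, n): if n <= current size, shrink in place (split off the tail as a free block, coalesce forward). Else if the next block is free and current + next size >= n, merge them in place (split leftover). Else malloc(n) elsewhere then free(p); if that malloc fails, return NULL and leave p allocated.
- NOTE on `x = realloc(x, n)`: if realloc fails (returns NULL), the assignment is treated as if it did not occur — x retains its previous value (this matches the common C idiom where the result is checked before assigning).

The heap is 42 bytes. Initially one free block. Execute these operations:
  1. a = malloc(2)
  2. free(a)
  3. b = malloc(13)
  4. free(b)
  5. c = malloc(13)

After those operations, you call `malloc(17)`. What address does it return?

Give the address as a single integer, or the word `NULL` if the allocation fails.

Answer: 13

Derivation:
Op 1: a = malloc(2) -> a = 0; heap: [0-1 ALLOC][2-41 FREE]
Op 2: free(a) -> (freed a); heap: [0-41 FREE]
Op 3: b = malloc(13) -> b = 0; heap: [0-12 ALLOC][13-41 FREE]
Op 4: free(b) -> (freed b); heap: [0-41 FREE]
Op 5: c = malloc(13) -> c = 0; heap: [0-12 ALLOC][13-41 FREE]
malloc(17): first-fit scan over [0-12 ALLOC][13-41 FREE] -> 13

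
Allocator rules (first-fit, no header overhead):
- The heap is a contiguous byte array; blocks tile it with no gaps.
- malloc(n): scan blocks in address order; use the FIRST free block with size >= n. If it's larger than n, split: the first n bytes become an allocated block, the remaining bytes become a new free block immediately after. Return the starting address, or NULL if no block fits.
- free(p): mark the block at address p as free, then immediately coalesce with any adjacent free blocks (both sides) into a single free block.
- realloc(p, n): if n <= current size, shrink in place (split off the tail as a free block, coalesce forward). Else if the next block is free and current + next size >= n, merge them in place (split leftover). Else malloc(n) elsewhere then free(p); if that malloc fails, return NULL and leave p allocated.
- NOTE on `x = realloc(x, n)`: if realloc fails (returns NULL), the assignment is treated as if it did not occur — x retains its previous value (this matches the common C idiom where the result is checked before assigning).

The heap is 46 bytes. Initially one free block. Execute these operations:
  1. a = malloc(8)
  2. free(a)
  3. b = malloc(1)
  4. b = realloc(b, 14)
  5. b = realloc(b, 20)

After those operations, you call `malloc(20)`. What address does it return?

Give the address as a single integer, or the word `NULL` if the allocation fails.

Answer: 20

Derivation:
Op 1: a = malloc(8) -> a = 0; heap: [0-7 ALLOC][8-45 FREE]
Op 2: free(a) -> (freed a); heap: [0-45 FREE]
Op 3: b = malloc(1) -> b = 0; heap: [0-0 ALLOC][1-45 FREE]
Op 4: b = realloc(b, 14) -> b = 0; heap: [0-13 ALLOC][14-45 FREE]
Op 5: b = realloc(b, 20) -> b = 0; heap: [0-19 ALLOC][20-45 FREE]
malloc(20): first-fit scan over [0-19 ALLOC][20-45 FREE] -> 20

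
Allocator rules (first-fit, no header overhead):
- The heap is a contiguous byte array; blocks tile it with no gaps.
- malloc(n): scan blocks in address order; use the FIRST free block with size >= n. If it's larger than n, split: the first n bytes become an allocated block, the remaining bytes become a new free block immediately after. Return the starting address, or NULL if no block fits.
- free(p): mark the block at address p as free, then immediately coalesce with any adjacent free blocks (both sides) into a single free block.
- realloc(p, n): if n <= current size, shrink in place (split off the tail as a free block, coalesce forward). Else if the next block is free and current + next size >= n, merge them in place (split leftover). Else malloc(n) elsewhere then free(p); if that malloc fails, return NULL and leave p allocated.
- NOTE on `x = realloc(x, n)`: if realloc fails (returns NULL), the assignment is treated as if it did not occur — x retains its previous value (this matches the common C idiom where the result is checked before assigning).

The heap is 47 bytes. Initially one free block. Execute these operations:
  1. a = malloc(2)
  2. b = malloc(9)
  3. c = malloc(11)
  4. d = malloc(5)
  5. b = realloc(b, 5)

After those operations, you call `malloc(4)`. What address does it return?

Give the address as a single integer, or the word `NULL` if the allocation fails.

Op 1: a = malloc(2) -> a = 0; heap: [0-1 ALLOC][2-46 FREE]
Op 2: b = malloc(9) -> b = 2; heap: [0-1 ALLOC][2-10 ALLOC][11-46 FREE]
Op 3: c = malloc(11) -> c = 11; heap: [0-1 ALLOC][2-10 ALLOC][11-21 ALLOC][22-46 FREE]
Op 4: d = malloc(5) -> d = 22; heap: [0-1 ALLOC][2-10 ALLOC][11-21 ALLOC][22-26 ALLOC][27-46 FREE]
Op 5: b = realloc(b, 5) -> b = 2; heap: [0-1 ALLOC][2-6 ALLOC][7-10 FREE][11-21 ALLOC][22-26 ALLOC][27-46 FREE]
malloc(4): first-fit scan over [0-1 ALLOC][2-6 ALLOC][7-10 FREE][11-21 ALLOC][22-26 ALLOC][27-46 FREE] -> 7

Answer: 7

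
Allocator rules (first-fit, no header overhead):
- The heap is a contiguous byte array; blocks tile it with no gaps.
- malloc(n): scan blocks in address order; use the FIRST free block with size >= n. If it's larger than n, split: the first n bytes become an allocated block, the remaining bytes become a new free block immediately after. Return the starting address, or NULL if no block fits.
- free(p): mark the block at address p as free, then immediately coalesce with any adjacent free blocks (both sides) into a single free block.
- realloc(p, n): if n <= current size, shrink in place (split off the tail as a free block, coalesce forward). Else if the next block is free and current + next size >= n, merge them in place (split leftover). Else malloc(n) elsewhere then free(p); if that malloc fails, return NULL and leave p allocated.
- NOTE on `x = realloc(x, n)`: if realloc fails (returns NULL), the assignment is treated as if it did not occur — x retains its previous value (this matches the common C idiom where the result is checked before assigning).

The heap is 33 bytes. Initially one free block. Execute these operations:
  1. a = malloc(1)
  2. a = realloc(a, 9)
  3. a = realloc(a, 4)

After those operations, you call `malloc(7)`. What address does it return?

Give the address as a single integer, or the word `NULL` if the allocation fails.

Answer: 4

Derivation:
Op 1: a = malloc(1) -> a = 0; heap: [0-0 ALLOC][1-32 FREE]
Op 2: a = realloc(a, 9) -> a = 0; heap: [0-8 ALLOC][9-32 FREE]
Op 3: a = realloc(a, 4) -> a = 0; heap: [0-3 ALLOC][4-32 FREE]
malloc(7): first-fit scan over [0-3 ALLOC][4-32 FREE] -> 4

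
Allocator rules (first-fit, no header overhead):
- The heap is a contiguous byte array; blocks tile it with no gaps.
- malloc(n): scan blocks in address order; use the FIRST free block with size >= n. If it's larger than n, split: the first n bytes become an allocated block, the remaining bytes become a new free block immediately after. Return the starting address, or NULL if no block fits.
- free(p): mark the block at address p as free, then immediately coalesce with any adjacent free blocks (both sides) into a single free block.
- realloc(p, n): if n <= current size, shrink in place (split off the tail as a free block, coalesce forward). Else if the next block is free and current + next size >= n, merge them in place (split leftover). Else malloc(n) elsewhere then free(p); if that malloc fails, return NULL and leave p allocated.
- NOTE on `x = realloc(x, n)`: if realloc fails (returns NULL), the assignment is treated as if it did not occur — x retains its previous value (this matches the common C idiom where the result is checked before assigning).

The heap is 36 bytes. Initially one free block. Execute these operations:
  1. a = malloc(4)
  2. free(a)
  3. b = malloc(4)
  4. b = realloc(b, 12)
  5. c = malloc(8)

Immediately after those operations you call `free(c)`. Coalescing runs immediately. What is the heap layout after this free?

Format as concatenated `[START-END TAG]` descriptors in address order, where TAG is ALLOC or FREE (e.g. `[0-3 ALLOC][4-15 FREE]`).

Answer: [0-11 ALLOC][12-35 FREE]

Derivation:
Op 1: a = malloc(4) -> a = 0; heap: [0-3 ALLOC][4-35 FREE]
Op 2: free(a) -> (freed a); heap: [0-35 FREE]
Op 3: b = malloc(4) -> b = 0; heap: [0-3 ALLOC][4-35 FREE]
Op 4: b = realloc(b, 12) -> b = 0; heap: [0-11 ALLOC][12-35 FREE]
Op 5: c = malloc(8) -> c = 12; heap: [0-11 ALLOC][12-19 ALLOC][20-35 FREE]
free(c): c = 12 -> block [12-19 ALLOC]; mark free, coalesce with adjacent free neighbors -> [0-11 ALLOC][12-35 FREE]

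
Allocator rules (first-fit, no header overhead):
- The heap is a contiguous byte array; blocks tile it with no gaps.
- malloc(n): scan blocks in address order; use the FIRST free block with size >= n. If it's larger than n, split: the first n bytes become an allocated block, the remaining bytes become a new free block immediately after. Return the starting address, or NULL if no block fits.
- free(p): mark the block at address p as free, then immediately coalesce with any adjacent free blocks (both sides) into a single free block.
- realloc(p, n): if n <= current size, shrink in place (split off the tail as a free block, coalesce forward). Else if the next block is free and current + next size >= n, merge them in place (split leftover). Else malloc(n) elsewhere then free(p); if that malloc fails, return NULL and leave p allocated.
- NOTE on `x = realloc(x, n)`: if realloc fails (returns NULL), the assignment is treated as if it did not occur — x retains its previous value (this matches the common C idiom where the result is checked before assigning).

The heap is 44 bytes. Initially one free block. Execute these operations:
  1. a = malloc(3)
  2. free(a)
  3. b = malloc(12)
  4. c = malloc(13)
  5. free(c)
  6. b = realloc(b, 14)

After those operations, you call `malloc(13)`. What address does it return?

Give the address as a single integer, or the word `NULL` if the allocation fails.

Op 1: a = malloc(3) -> a = 0; heap: [0-2 ALLOC][3-43 FREE]
Op 2: free(a) -> (freed a); heap: [0-43 FREE]
Op 3: b = malloc(12) -> b = 0; heap: [0-11 ALLOC][12-43 FREE]
Op 4: c = malloc(13) -> c = 12; heap: [0-11 ALLOC][12-24 ALLOC][25-43 FREE]
Op 5: free(c) -> (freed c); heap: [0-11 ALLOC][12-43 FREE]
Op 6: b = realloc(b, 14) -> b = 0; heap: [0-13 ALLOC][14-43 FREE]
malloc(13): first-fit scan over [0-13 ALLOC][14-43 FREE] -> 14

Answer: 14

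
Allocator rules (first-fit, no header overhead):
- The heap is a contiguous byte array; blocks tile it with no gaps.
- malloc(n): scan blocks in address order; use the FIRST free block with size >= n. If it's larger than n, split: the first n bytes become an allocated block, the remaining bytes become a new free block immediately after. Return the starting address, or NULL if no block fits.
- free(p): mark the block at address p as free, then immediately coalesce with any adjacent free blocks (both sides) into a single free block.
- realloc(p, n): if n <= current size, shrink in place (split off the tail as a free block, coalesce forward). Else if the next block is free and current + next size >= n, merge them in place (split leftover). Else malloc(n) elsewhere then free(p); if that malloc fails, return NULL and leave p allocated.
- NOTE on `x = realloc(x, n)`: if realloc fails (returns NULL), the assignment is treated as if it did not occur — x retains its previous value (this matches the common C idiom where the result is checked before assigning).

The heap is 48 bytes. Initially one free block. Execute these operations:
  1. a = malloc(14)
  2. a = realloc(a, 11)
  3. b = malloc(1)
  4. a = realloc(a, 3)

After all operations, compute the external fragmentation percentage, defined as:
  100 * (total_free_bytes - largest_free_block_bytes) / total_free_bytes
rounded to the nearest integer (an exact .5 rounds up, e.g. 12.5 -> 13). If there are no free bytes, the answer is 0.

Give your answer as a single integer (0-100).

Op 1: a = malloc(14) -> a = 0; heap: [0-13 ALLOC][14-47 FREE]
Op 2: a = realloc(a, 11) -> a = 0; heap: [0-10 ALLOC][11-47 FREE]
Op 3: b = malloc(1) -> b = 11; heap: [0-10 ALLOC][11-11 ALLOC][12-47 FREE]
Op 4: a = realloc(a, 3) -> a = 0; heap: [0-2 ALLOC][3-10 FREE][11-11 ALLOC][12-47 FREE]
Free blocks: [8 36] total_free=44 largest=36 -> 100*(44-36)/44 = 800/44 ≈ 18.182 -> rounds to 18

Answer: 18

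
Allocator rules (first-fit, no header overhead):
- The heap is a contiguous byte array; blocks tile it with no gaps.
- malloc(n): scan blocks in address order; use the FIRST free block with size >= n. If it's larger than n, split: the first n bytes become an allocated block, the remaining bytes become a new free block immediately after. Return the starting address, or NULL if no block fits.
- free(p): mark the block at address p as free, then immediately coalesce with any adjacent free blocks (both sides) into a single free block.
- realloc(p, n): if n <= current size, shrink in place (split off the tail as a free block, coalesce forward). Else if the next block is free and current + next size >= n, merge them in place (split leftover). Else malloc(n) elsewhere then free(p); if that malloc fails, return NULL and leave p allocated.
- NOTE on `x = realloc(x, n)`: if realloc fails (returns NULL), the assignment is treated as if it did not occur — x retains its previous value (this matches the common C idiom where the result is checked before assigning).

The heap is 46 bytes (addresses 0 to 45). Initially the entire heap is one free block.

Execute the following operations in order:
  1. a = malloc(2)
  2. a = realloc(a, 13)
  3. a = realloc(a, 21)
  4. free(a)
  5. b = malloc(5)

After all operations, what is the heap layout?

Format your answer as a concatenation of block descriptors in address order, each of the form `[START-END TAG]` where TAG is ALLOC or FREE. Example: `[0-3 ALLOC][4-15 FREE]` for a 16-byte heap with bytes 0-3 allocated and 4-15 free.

Answer: [0-4 ALLOC][5-45 FREE]

Derivation:
Op 1: a = malloc(2) -> a = 0; heap: [0-1 ALLOC][2-45 FREE]
Op 2: a = realloc(a, 13) -> a = 0; heap: [0-12 ALLOC][13-45 FREE]
Op 3: a = realloc(a, 21) -> a = 0; heap: [0-20 ALLOC][21-45 FREE]
Op 4: free(a) -> (freed a); heap: [0-45 FREE]
Op 5: b = malloc(5) -> b = 0; heap: [0-4 ALLOC][5-45 FREE]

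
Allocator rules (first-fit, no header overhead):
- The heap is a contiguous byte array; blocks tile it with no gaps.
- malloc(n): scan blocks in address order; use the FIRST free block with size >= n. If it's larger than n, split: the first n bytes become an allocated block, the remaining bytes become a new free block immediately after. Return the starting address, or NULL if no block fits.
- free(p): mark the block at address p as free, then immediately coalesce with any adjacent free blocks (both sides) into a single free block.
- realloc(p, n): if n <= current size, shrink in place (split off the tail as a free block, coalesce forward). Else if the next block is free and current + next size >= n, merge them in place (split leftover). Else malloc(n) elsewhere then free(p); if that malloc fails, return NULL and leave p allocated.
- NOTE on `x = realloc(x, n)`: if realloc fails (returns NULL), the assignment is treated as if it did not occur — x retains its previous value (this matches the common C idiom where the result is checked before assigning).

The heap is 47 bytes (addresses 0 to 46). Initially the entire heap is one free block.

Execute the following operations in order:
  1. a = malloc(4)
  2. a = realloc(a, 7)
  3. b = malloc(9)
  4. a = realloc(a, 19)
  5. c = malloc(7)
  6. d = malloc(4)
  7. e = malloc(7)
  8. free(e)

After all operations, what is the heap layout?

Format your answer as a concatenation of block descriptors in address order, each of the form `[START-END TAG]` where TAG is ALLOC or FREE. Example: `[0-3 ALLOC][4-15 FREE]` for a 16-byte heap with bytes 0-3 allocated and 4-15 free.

Op 1: a = malloc(4) -> a = 0; heap: [0-3 ALLOC][4-46 FREE]
Op 2: a = realloc(a, 7) -> a = 0; heap: [0-6 ALLOC][7-46 FREE]
Op 3: b = malloc(9) -> b = 7; heap: [0-6 ALLOC][7-15 ALLOC][16-46 FREE]
Op 4: a = realloc(a, 19) -> a = 16; heap: [0-6 FREE][7-15 ALLOC][16-34 ALLOC][35-46 FREE]
Op 5: c = malloc(7) -> c = 0; heap: [0-6 ALLOC][7-15 ALLOC][16-34 ALLOC][35-46 FREE]
Op 6: d = malloc(4) -> d = 35; heap: [0-6 ALLOC][7-15 ALLOC][16-34 ALLOC][35-38 ALLOC][39-46 FREE]
Op 7: e = malloc(7) -> e = 39; heap: [0-6 ALLOC][7-15 ALLOC][16-34 ALLOC][35-38 ALLOC][39-45 ALLOC][46-46 FREE]
Op 8: free(e) -> (freed e); heap: [0-6 ALLOC][7-15 ALLOC][16-34 ALLOC][35-38 ALLOC][39-46 FREE]

Answer: [0-6 ALLOC][7-15 ALLOC][16-34 ALLOC][35-38 ALLOC][39-46 FREE]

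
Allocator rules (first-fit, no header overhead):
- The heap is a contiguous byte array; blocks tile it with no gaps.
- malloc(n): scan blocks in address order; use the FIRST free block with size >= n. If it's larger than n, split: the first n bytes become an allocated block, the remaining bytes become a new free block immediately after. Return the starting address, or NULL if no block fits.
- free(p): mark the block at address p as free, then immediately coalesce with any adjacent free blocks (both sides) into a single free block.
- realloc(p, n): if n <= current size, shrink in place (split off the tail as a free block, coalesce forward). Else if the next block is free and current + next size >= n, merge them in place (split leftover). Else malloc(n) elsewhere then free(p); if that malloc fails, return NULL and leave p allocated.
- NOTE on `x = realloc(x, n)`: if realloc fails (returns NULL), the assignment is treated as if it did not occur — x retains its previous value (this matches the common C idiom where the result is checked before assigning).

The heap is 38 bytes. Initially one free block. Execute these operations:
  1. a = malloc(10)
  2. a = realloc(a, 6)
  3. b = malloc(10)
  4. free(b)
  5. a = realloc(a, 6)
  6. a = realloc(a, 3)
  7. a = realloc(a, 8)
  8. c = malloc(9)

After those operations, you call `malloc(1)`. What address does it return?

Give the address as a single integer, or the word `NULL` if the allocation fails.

Answer: 17

Derivation:
Op 1: a = malloc(10) -> a = 0; heap: [0-9 ALLOC][10-37 FREE]
Op 2: a = realloc(a, 6) -> a = 0; heap: [0-5 ALLOC][6-37 FREE]
Op 3: b = malloc(10) -> b = 6; heap: [0-5 ALLOC][6-15 ALLOC][16-37 FREE]
Op 4: free(b) -> (freed b); heap: [0-5 ALLOC][6-37 FREE]
Op 5: a = realloc(a, 6) -> a = 0; heap: [0-5 ALLOC][6-37 FREE]
Op 6: a = realloc(a, 3) -> a = 0; heap: [0-2 ALLOC][3-37 FREE]
Op 7: a = realloc(a, 8) -> a = 0; heap: [0-7 ALLOC][8-37 FREE]
Op 8: c = malloc(9) -> c = 8; heap: [0-7 ALLOC][8-16 ALLOC][17-37 FREE]
malloc(1): first-fit scan over [0-7 ALLOC][8-16 ALLOC][17-37 FREE] -> 17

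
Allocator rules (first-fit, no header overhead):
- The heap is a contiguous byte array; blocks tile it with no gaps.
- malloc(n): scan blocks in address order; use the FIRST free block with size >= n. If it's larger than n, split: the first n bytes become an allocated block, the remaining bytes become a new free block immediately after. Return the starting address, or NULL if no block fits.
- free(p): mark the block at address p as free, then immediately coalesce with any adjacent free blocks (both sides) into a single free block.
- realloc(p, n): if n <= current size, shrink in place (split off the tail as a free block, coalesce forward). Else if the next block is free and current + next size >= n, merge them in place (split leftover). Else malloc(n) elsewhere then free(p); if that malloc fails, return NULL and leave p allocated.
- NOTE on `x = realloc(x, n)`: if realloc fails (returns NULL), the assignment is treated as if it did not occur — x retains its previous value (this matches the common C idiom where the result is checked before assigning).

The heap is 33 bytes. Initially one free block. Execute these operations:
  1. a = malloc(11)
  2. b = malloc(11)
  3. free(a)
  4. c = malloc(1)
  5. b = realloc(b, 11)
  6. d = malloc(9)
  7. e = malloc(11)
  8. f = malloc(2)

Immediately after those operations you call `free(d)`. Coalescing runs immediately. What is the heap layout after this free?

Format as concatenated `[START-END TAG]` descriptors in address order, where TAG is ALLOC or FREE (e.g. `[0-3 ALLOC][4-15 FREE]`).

Op 1: a = malloc(11) -> a = 0; heap: [0-10 ALLOC][11-32 FREE]
Op 2: b = malloc(11) -> b = 11; heap: [0-10 ALLOC][11-21 ALLOC][22-32 FREE]
Op 3: free(a) -> (freed a); heap: [0-10 FREE][11-21 ALLOC][22-32 FREE]
Op 4: c = malloc(1) -> c = 0; heap: [0-0 ALLOC][1-10 FREE][11-21 ALLOC][22-32 FREE]
Op 5: b = realloc(b, 11) -> b = 11; heap: [0-0 ALLOC][1-10 FREE][11-21 ALLOC][22-32 FREE]
Op 6: d = malloc(9) -> d = 1; heap: [0-0 ALLOC][1-9 ALLOC][10-10 FREE][11-21 ALLOC][22-32 FREE]
Op 7: e = malloc(11) -> e = 22; heap: [0-0 ALLOC][1-9 ALLOC][10-10 FREE][11-21 ALLOC][22-32 ALLOC]
Op 8: f = malloc(2) -> f = NULL; heap: [0-0 ALLOC][1-9 ALLOC][10-10 FREE][11-21 ALLOC][22-32 ALLOC]
free(d): d = 1 -> block [1-9 ALLOC]; mark free, coalesce with adjacent free neighbors -> [0-0 ALLOC][1-10 FREE][11-21 ALLOC][22-32 ALLOC]

Answer: [0-0 ALLOC][1-10 FREE][11-21 ALLOC][22-32 ALLOC]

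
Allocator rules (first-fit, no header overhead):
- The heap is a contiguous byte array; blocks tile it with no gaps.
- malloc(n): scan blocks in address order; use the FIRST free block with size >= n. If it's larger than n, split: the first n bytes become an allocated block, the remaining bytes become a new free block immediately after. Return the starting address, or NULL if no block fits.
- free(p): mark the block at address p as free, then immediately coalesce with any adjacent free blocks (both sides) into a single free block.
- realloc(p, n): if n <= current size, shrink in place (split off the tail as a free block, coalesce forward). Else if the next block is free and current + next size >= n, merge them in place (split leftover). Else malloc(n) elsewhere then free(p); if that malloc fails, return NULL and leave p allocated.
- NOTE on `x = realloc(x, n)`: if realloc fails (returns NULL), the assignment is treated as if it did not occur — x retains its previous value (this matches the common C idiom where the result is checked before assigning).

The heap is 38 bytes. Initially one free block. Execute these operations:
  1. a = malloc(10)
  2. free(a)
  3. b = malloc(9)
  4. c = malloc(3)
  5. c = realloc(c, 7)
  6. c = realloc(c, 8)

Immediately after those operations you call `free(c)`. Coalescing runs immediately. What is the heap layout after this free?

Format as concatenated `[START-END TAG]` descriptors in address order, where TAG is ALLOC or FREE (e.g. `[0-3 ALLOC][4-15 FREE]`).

Answer: [0-8 ALLOC][9-37 FREE]

Derivation:
Op 1: a = malloc(10) -> a = 0; heap: [0-9 ALLOC][10-37 FREE]
Op 2: free(a) -> (freed a); heap: [0-37 FREE]
Op 3: b = malloc(9) -> b = 0; heap: [0-8 ALLOC][9-37 FREE]
Op 4: c = malloc(3) -> c = 9; heap: [0-8 ALLOC][9-11 ALLOC][12-37 FREE]
Op 5: c = realloc(c, 7) -> c = 9; heap: [0-8 ALLOC][9-15 ALLOC][16-37 FREE]
Op 6: c = realloc(c, 8) -> c = 9; heap: [0-8 ALLOC][9-16 ALLOC][17-37 FREE]
free(c): c = 9 -> block [9-16 ALLOC]; mark free, coalesce with adjacent free neighbors -> [0-8 ALLOC][9-37 FREE]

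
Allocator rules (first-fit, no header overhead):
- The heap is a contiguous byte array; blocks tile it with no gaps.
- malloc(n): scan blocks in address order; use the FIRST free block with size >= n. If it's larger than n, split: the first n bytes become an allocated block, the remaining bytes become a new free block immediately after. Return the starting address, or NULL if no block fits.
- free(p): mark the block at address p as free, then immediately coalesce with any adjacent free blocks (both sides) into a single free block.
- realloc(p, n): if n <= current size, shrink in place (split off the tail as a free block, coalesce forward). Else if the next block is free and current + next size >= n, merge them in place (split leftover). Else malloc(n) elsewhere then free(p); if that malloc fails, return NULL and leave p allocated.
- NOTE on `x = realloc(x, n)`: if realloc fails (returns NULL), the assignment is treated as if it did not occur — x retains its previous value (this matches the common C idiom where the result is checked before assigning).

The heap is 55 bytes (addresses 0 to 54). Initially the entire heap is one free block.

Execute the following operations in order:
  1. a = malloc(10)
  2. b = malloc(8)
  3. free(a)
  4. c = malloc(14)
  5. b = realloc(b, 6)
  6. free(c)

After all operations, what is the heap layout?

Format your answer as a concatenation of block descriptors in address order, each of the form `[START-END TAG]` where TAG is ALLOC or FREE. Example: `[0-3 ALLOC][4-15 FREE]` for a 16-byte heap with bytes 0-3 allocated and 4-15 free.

Op 1: a = malloc(10) -> a = 0; heap: [0-9 ALLOC][10-54 FREE]
Op 2: b = malloc(8) -> b = 10; heap: [0-9 ALLOC][10-17 ALLOC][18-54 FREE]
Op 3: free(a) -> (freed a); heap: [0-9 FREE][10-17 ALLOC][18-54 FREE]
Op 4: c = malloc(14) -> c = 18; heap: [0-9 FREE][10-17 ALLOC][18-31 ALLOC][32-54 FREE]
Op 5: b = realloc(b, 6) -> b = 10; heap: [0-9 FREE][10-15 ALLOC][16-17 FREE][18-31 ALLOC][32-54 FREE]
Op 6: free(c) -> (freed c); heap: [0-9 FREE][10-15 ALLOC][16-54 FREE]

Answer: [0-9 FREE][10-15 ALLOC][16-54 FREE]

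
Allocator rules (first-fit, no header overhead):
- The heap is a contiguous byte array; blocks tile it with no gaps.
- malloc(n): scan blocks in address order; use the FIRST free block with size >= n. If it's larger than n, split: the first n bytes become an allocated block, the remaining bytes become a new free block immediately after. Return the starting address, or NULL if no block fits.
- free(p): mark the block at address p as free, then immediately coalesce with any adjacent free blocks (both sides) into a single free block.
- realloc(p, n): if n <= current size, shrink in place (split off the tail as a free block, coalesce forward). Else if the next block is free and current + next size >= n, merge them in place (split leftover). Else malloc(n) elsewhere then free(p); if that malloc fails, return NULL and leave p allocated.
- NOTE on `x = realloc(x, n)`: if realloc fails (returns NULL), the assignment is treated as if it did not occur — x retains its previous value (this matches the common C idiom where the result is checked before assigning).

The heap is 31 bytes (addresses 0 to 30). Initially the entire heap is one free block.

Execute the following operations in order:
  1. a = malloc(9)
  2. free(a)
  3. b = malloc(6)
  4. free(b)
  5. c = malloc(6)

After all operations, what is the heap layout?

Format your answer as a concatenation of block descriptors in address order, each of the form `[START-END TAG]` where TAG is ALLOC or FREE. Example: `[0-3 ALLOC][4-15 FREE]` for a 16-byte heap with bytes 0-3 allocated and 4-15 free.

Op 1: a = malloc(9) -> a = 0; heap: [0-8 ALLOC][9-30 FREE]
Op 2: free(a) -> (freed a); heap: [0-30 FREE]
Op 3: b = malloc(6) -> b = 0; heap: [0-5 ALLOC][6-30 FREE]
Op 4: free(b) -> (freed b); heap: [0-30 FREE]
Op 5: c = malloc(6) -> c = 0; heap: [0-5 ALLOC][6-30 FREE]

Answer: [0-5 ALLOC][6-30 FREE]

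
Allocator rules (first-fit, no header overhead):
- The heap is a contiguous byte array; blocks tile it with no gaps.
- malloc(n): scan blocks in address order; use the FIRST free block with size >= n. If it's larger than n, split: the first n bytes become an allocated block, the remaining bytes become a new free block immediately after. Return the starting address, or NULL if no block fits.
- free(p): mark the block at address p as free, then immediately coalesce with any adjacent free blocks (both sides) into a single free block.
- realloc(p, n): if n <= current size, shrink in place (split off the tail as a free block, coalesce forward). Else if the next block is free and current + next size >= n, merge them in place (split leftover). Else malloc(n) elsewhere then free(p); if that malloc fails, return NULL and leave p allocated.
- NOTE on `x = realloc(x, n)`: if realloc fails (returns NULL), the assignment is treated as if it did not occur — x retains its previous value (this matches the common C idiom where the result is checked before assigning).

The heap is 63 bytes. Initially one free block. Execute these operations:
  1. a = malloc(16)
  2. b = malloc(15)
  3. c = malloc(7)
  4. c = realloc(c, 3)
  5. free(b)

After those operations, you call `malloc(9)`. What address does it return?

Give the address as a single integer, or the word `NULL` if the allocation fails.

Op 1: a = malloc(16) -> a = 0; heap: [0-15 ALLOC][16-62 FREE]
Op 2: b = malloc(15) -> b = 16; heap: [0-15 ALLOC][16-30 ALLOC][31-62 FREE]
Op 3: c = malloc(7) -> c = 31; heap: [0-15 ALLOC][16-30 ALLOC][31-37 ALLOC][38-62 FREE]
Op 4: c = realloc(c, 3) -> c = 31; heap: [0-15 ALLOC][16-30 ALLOC][31-33 ALLOC][34-62 FREE]
Op 5: free(b) -> (freed b); heap: [0-15 ALLOC][16-30 FREE][31-33 ALLOC][34-62 FREE]
malloc(9): first-fit scan over [0-15 ALLOC][16-30 FREE][31-33 ALLOC][34-62 FREE] -> 16

Answer: 16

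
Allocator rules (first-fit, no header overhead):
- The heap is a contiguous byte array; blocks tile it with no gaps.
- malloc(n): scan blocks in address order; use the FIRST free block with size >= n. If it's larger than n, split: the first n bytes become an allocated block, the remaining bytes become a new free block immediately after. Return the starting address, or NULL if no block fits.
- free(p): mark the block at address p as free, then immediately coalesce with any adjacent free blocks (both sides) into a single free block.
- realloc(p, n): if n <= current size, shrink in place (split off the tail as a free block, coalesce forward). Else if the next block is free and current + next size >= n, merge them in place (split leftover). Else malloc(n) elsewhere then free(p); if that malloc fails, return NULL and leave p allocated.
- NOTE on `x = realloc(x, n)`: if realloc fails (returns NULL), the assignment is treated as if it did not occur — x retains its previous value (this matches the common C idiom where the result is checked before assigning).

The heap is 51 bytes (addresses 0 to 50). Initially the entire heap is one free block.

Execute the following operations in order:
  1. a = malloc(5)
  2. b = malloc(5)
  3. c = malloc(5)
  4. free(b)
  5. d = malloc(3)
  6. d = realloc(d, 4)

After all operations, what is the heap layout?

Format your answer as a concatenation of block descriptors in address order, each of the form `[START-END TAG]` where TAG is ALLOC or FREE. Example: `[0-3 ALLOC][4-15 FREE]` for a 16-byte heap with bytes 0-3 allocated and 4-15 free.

Op 1: a = malloc(5) -> a = 0; heap: [0-4 ALLOC][5-50 FREE]
Op 2: b = malloc(5) -> b = 5; heap: [0-4 ALLOC][5-9 ALLOC][10-50 FREE]
Op 3: c = malloc(5) -> c = 10; heap: [0-4 ALLOC][5-9 ALLOC][10-14 ALLOC][15-50 FREE]
Op 4: free(b) -> (freed b); heap: [0-4 ALLOC][5-9 FREE][10-14 ALLOC][15-50 FREE]
Op 5: d = malloc(3) -> d = 5; heap: [0-4 ALLOC][5-7 ALLOC][8-9 FREE][10-14 ALLOC][15-50 FREE]
Op 6: d = realloc(d, 4) -> d = 5; heap: [0-4 ALLOC][5-8 ALLOC][9-9 FREE][10-14 ALLOC][15-50 FREE]

Answer: [0-4 ALLOC][5-8 ALLOC][9-9 FREE][10-14 ALLOC][15-50 FREE]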